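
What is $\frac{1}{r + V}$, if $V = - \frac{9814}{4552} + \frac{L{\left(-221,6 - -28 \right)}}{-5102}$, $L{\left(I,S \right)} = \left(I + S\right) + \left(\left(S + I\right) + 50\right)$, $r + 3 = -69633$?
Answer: $- \frac{5806076}{404324057381} \approx -1.436 \cdot 10^{-5}$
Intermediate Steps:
$r = -69636$ ($r = -3 - 69633 = -69636$)
$L{\left(I,S \right)} = 50 + 2 I + 2 S$ ($L{\left(I,S \right)} = \left(I + S\right) + \left(\left(I + S\right) + 50\right) = \left(I + S\right) + \left(50 + I + S\right) = 50 + 2 I + 2 S$)
$V = - \frac{12149045}{5806076}$ ($V = - \frac{9814}{4552} + \frac{50 + 2 \left(-221\right) + 2 \left(6 - -28\right)}{-5102} = \left(-9814\right) \frac{1}{4552} + \left(50 - 442 + 2 \left(6 + 28\right)\right) \left(- \frac{1}{5102}\right) = - \frac{4907}{2276} + \left(50 - 442 + 2 \cdot 34\right) \left(- \frac{1}{5102}\right) = - \frac{4907}{2276} + \left(50 - 442 + 68\right) \left(- \frac{1}{5102}\right) = - \frac{4907}{2276} - - \frac{162}{2551} = - \frac{4907}{2276} + \frac{162}{2551} = - \frac{12149045}{5806076} \approx -2.0925$)
$\frac{1}{r + V} = \frac{1}{-69636 - \frac{12149045}{5806076}} = \frac{1}{- \frac{404324057381}{5806076}} = - \frac{5806076}{404324057381}$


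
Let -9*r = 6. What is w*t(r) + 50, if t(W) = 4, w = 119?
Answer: 526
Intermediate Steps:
r = -2/3 (r = -1/9*6 = -2/3 ≈ -0.66667)
w*t(r) + 50 = 119*4 + 50 = 476 + 50 = 526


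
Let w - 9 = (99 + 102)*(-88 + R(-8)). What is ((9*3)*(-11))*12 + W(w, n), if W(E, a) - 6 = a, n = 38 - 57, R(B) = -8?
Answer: -3577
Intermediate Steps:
w = -19287 (w = 9 + (99 + 102)*(-88 - 8) = 9 + 201*(-96) = 9 - 19296 = -19287)
n = -19
W(E, a) = 6 + a
((9*3)*(-11))*12 + W(w, n) = ((9*3)*(-11))*12 + (6 - 19) = (27*(-11))*12 - 13 = -297*12 - 13 = -3564 - 13 = -3577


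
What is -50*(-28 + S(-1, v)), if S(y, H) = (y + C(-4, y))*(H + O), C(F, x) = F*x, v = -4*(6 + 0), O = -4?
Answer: 5600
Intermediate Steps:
v = -24 (v = -4*6 = -24)
S(y, H) = -3*y*(-4 + H) (S(y, H) = (y - 4*y)*(H - 4) = (-3*y)*(-4 + H) = -3*y*(-4 + H))
-50*(-28 + S(-1, v)) = -50*(-28 + 3*(-1)*(4 - 1*(-24))) = -50*(-28 + 3*(-1)*(4 + 24)) = -50*(-28 + 3*(-1)*28) = -50*(-28 - 84) = -50*(-112) = 5600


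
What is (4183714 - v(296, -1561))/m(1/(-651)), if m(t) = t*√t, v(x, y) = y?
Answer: 2724614025*I*√651 ≈ 6.9518e+10*I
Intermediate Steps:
m(t) = t^(3/2)
(4183714 - v(296, -1561))/m(1/(-651)) = (4183714 - 1*(-1561))/((1/(-651))^(3/2)) = (4183714 + 1561)/((-1/651)^(3/2)) = 4185275/((-I*√651/423801)) = 4185275*(651*I*√651) = 2724614025*I*√651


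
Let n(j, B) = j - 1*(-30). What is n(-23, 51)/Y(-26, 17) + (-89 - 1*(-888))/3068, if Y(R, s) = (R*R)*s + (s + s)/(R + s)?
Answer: 41402545/158606396 ≈ 0.26104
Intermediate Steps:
n(j, B) = 30 + j (n(j, B) = j + 30 = 30 + j)
Y(R, s) = s*R² + 2*s/(R + s) (Y(R, s) = R²*s + (2*s)/(R + s) = s*R² + 2*s/(R + s))
n(-23, 51)/Y(-26, 17) + (-89 - 1*(-888))/3068 = (30 - 23)/((17*(2 + (-26)³ + 17*(-26)²)/(-26 + 17))) + (-89 - 1*(-888))/3068 = 7/((17*(2 - 17576 + 17*676)/(-9))) + (-89 + 888)*(1/3068) = 7/((17*(-⅑)*(2 - 17576 + 11492))) + 799*(1/3068) = 7/((17*(-⅑)*(-6082))) + 799/3068 = 7/(103394/9) + 799/3068 = 7*(9/103394) + 799/3068 = 63/103394 + 799/3068 = 41402545/158606396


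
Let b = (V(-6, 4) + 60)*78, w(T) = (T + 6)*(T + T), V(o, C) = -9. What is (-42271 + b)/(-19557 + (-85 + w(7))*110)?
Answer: 38293/8887 ≈ 4.3089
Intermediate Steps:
w(T) = 2*T*(6 + T) (w(T) = (6 + T)*(2*T) = 2*T*(6 + T))
b = 3978 (b = (-9 + 60)*78 = 51*78 = 3978)
(-42271 + b)/(-19557 + (-85 + w(7))*110) = (-42271 + 3978)/(-19557 + (-85 + 2*7*(6 + 7))*110) = -38293/(-19557 + (-85 + 2*7*13)*110) = -38293/(-19557 + (-85 + 182)*110) = -38293/(-19557 + 97*110) = -38293/(-19557 + 10670) = -38293/(-8887) = -38293*(-1/8887) = 38293/8887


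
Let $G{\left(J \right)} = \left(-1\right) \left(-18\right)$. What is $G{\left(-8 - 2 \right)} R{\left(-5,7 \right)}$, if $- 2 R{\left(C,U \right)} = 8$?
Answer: $-72$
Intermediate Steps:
$R{\left(C,U \right)} = -4$ ($R{\left(C,U \right)} = \left(- \frac{1}{2}\right) 8 = -4$)
$G{\left(J \right)} = 18$
$G{\left(-8 - 2 \right)} R{\left(-5,7 \right)} = 18 \left(-4\right) = -72$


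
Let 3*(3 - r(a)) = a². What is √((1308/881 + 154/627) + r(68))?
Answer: I*√3874924250115/50217 ≈ 39.2*I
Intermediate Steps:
r(a) = 3 - a²/3
√((1308/881 + 154/627) + r(68)) = √((1308/881 + 154/627) + (3 - ⅓*68²)) = √((1308*(1/881) + 154*(1/627)) + (3 - ⅓*4624)) = √((1308/881 + 14/57) + (3 - 4624/3)) = √(86890/50217 - 4615/3) = √(-77163595/50217) = I*√3874924250115/50217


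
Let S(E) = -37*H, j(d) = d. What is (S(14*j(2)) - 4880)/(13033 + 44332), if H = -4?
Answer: -676/8195 ≈ -0.082489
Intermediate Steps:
S(E) = 148 (S(E) = -37*(-4) = 148)
(S(14*j(2)) - 4880)/(13033 + 44332) = (148 - 4880)/(13033 + 44332) = -4732/57365 = -4732*1/57365 = -676/8195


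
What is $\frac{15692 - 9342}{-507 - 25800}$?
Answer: $- \frac{6350}{26307} \approx -0.24138$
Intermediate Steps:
$\frac{15692 - 9342}{-507 - 25800} = \frac{6350}{-507 - 25800} = \frac{6350}{-26307} = 6350 \left(- \frac{1}{26307}\right) = - \frac{6350}{26307}$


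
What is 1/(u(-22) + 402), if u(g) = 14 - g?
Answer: 1/438 ≈ 0.0022831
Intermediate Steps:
1/(u(-22) + 402) = 1/((14 - 1*(-22)) + 402) = 1/((14 + 22) + 402) = 1/(36 + 402) = 1/438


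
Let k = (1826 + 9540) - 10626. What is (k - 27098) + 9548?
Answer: -16810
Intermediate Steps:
k = 740 (k = 11366 - 10626 = 740)
(k - 27098) + 9548 = (740 - 27098) + 9548 = -26358 + 9548 = -16810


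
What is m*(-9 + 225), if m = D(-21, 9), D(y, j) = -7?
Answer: -1512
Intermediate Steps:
m = -7
m*(-9 + 225) = -7*(-9 + 225) = -7*216 = -1512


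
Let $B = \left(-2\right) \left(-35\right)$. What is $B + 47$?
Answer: $117$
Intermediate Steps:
$B = 70$
$B + 47 = 70 + 47 = 117$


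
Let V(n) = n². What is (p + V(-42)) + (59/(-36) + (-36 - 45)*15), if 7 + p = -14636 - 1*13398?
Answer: -989771/36 ≈ -27494.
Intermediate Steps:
p = -28041 (p = -7 + (-14636 - 1*13398) = -7 + (-14636 - 13398) = -7 - 28034 = -28041)
(p + V(-42)) + (59/(-36) + (-36 - 45)*15) = (-28041 + (-42)²) + (59/(-36) + (-36 - 45)*15) = (-28041 + 1764) + (59*(-1/36) - 81*15) = -26277 + (-59/36 - 1215) = -26277 - 43799/36 = -989771/36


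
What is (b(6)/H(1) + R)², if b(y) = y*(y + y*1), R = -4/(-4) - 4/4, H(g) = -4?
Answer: 324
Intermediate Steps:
R = 0 (R = -4*(-¼) - 4*¼ = 1 - 1 = 0)
b(y) = 2*y² (b(y) = y*(y + y) = y*(2*y) = 2*y²)
(b(6)/H(1) + R)² = ((2*6²)/(-4) + 0)² = ((2*36)*(-¼) + 0)² = (72*(-¼) + 0)² = (-18 + 0)² = (-18)² = 324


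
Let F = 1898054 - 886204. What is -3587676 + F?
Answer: -2575826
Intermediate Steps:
F = 1011850
-3587676 + F = -3587676 + 1011850 = -2575826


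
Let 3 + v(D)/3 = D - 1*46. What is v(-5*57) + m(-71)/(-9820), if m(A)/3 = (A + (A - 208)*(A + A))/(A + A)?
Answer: -19677609/19640 ≈ -1001.9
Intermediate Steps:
m(A) = 3*(A + 2*A*(-208 + A))/(2*A) (m(A) = 3*((A + (A - 208)*(A + A))/(A + A)) = 3*((A + (-208 + A)*(2*A))/((2*A))) = 3*((A + 2*A*(-208 + A))*(1/(2*A))) = 3*((A + 2*A*(-208 + A))/(2*A)) = 3*(A + 2*A*(-208 + A))/(2*A))
v(D) = -147 + 3*D (v(D) = -9 + 3*(D - 1*46) = -9 + 3*(D - 46) = -9 + 3*(-46 + D) = -9 + (-138 + 3*D) = -147 + 3*D)
v(-5*57) + m(-71)/(-9820) = (-147 + 3*(-5*57)) + (-1245/2 + 3*(-71))/(-9820) = (-147 + 3*(-285)) + (-1245/2 - 213)*(-1/9820) = (-147 - 855) - 1671/2*(-1/9820) = -1002 + 1671/19640 = -19677609/19640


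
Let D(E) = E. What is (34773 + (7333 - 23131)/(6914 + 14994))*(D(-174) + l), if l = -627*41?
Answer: -9857957548383/10954 ≈ -8.9994e+8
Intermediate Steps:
l = -25707
(34773 + (7333 - 23131)/(6914 + 14994))*(D(-174) + l) = (34773 + (7333 - 23131)/(6914 + 14994))*(-174 - 25707) = (34773 - 15798/21908)*(-25881) = (34773 - 15798*1/21908)*(-25881) = (34773 - 7899/10954)*(-25881) = (380895543/10954)*(-25881) = -9857957548383/10954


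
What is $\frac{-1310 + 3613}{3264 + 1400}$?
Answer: $\frac{2303}{4664} \approx 0.49378$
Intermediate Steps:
$\frac{-1310 + 3613}{3264 + 1400} = \frac{2303}{4664}$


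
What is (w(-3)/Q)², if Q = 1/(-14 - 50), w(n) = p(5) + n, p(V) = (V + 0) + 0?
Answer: 16384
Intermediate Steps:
p(V) = V (p(V) = V + 0 = V)
w(n) = 5 + n
Q = -1/64 (Q = 1/(-64) = -1/64 ≈ -0.015625)
(w(-3)/Q)² = ((5 - 3)/(-1/64))² = (2*(-64))² = (-128)² = 16384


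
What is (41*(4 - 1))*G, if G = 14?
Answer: 1722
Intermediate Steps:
(41*(4 - 1))*G = (41*(4 - 1))*14 = (41*3)*14 = 123*14 = 1722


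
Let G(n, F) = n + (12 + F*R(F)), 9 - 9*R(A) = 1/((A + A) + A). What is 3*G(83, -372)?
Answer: -7480/9 ≈ -831.11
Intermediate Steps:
R(A) = 1 - 1/(27*A) (R(A) = 1 - 1/(9*((A + A) + A)) = 1 - 1/(9*(2*A + A)) = 1 - 1/(3*A)/9 = 1 - 1/(27*A))
G(n, F) = 323/27 + F + n (G(n, F) = n + (12 + F*((-1/27 + F)/F)) = n + (12 + (-1/27 + F)) = n + (323/27 + F) = 323/27 + F + n)
3*G(83, -372) = 3*(323/27 - 372 + 83) = 3*(-7480/27) = -7480/9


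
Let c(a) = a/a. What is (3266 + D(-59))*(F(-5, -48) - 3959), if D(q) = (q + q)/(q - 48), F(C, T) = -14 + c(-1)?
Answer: -1388531760/107 ≈ -1.2977e+7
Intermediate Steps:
c(a) = 1
F(C, T) = -13 (F(C, T) = -14 + 1 = -13)
D(q) = 2*q/(-48 + q) (D(q) = (2*q)/(-48 + q) = 2*q/(-48 + q))
(3266 + D(-59))*(F(-5, -48) - 3959) = (3266 + 2*(-59)/(-48 - 59))*(-13 - 3959) = (3266 + 2*(-59)/(-107))*(-3972) = (3266 + 2*(-59)*(-1/107))*(-3972) = (3266 + 118/107)*(-3972) = (349580/107)*(-3972) = -1388531760/107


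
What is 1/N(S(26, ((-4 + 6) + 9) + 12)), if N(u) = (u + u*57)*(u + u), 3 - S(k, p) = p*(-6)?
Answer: 1/2306196 ≈ 4.3361e-7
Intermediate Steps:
S(k, p) = 3 + 6*p (S(k, p) = 3 - p*(-6) = 3 - (-6)*p = 3 + 6*p)
N(u) = 116*u² (N(u) = (u + 57*u)*(2*u) = (58*u)*(2*u) = 116*u²)
1/N(S(26, ((-4 + 6) + 9) + 12)) = 1/(116*(3 + 6*(((-4 + 6) + 9) + 12))²) = 1/(116*(3 + 6*((2 + 9) + 12))²) = 1/(116*(3 + 6*(11 + 12))²) = 1/(116*(3 + 6*23)²) = 1/(116*(3 + 138)²) = 1/(116*141²) = 1/(116*19881) = 1/2306196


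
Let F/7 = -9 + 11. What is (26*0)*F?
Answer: 0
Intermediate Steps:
F = 14 (F = 7*(-9 + 11) = 7*2 = 14)
(26*0)*F = (26*0)*14 = 0*14 = 0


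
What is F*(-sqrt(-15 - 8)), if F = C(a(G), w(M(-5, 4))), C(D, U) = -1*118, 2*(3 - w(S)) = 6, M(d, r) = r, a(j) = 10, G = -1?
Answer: 118*I*sqrt(23) ≈ 565.91*I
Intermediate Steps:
w(S) = 0 (w(S) = 3 - 1/2*6 = 3 - 3 = 0)
C(D, U) = -118
F = -118
F*(-sqrt(-15 - 8)) = -(-118)*sqrt(-15 - 8) = -(-118)*sqrt(-23) = -(-118)*I*sqrt(23) = 118*I*sqrt(23)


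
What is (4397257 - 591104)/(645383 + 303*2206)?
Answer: 3806153/1313801 ≈ 2.8971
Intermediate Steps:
(4397257 - 591104)/(645383 + 303*2206) = 3806153/(645383 + 668418) = 3806153/1313801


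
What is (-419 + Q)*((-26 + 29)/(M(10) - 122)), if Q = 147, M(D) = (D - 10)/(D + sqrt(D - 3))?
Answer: 408/61 ≈ 6.6885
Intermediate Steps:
M(D) = (-10 + D)/(D + sqrt(-3 + D))
(-419 + Q)*((-26 + 29)/(M(10) - 122)) = (-419 + 147)*((-26 + 29)/((-10 + 10)/(10 + sqrt(-3 + 10)) - 122)) = -816/(0/(10 + sqrt(7)) - 122) = -816/(0 - 122) = -816/(-122) = -816*(-1)/122 = -272*(-3/122) = 408/61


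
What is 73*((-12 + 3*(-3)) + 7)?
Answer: -1022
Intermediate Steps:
73*((-12 + 3*(-3)) + 7) = 73*((-12 - 9) + 7) = 73*(-21 + 7) = 73*(-14) = -1022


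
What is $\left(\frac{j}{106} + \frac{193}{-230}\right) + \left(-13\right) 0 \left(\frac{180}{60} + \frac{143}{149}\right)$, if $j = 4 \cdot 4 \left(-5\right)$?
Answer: $- \frac{19429}{12190} \approx -1.5938$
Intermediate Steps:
$j = -80$ ($j = 16 \left(-5\right) = -80$)
$\left(\frac{j}{106} + \frac{193}{-230}\right) + \left(-13\right) 0 \left(\frac{180}{60} + \frac{143}{149}\right) = \left(- \frac{80}{106} + \frac{193}{-230}\right) + \left(-13\right) 0 \left(\frac{180}{60} + \frac{143}{149}\right) = \left(\left(-80\right) \frac{1}{106} + 193 \left(- \frac{1}{230}\right)\right) + 0 \left(180 \cdot \frac{1}{60} + 143 \cdot \frac{1}{149}\right) = \left(- \frac{40}{53} - \frac{193}{230}\right) + 0 \left(3 + \frac{143}{149}\right) = - \frac{19429}{12190} + 0 \cdot \frac{590}{149} = - \frac{19429}{12190} + 0 = - \frac{19429}{12190}$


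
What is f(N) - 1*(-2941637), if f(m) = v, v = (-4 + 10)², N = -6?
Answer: 2941673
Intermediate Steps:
v = 36 (v = 6² = 36)
f(m) = 36
f(N) - 1*(-2941637) = 36 - 1*(-2941637) = 36 + 2941637 = 2941673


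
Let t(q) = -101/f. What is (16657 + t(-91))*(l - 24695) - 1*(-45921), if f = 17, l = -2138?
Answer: -7594782987/17 ≈ -4.4675e+8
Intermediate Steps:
t(q) = -101/17
(16657 + t(-91))*(l - 24695) - 1*(-45921) = (16657 - 101/17)*(-2138 - 24695) - 1*(-45921) = (283068/17)*(-26833) + 45921 = -7595563644/17 + 45921 = -7594782987/17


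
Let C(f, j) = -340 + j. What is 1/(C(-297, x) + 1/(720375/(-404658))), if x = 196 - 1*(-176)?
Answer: 240125/7549114 ≈ 0.031808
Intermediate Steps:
x = 372 (x = 196 + 176 = 372)
1/(C(-297, x) + 1/(720375/(-404658))) = 1/((-340 + 372) + 1/(720375/(-404658))) = 1/(32 + 1/(720375*(-1/404658))) = 1/(32 + 1/(-240125/134886)) = 1/(32 - 134886/240125) = 1/(7549114/240125) = 240125/7549114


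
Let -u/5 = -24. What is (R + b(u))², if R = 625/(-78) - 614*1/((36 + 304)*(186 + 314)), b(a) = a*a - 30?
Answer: 2266709769681538927729/10989225000000 ≈ 2.0627e+8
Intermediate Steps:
u = 120 (u = -5*(-24) = 120)
b(a) = -30 + a² (b(a) = a² - 30 = -30 + a²)
R = -26574473/3315000 (R = 625*(-1/78) - 614/(340*500) = -625/78 - 614/170000 = -625/78 - 614*1/170000 = -625/78 - 307/85000 = -26574473/3315000 ≈ -8.0164)
(R + b(u))² = (-26574473/3315000 + (-30 + 120²))² = (-26574473/3315000 + (-30 + 14400))² = (-26574473/3315000 + 14370)² = (47609975527/3315000)² = 2266709769681538927729/10989225000000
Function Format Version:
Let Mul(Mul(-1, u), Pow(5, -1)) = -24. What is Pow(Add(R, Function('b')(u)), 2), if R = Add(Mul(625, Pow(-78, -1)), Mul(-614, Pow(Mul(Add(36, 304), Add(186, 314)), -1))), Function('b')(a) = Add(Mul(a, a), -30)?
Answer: Rational(2266709769681538927729, 10989225000000) ≈ 2.0627e+8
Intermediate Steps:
u = 120 (u = Mul(-5, -24) = 120)
Function('b')(a) = Add(-30, Pow(a, 2)) (Function('b')(a) = Add(Pow(a, 2), -30) = Add(-30, Pow(a, 2)))
R = Rational(-26574473, 3315000) (R = Add(Mul(625, Rational(-1, 78)), Mul(-614, Pow(Mul(340, 500), -1))) = Add(Rational(-625, 78), Mul(-614, Pow(170000, -1))) = Add(Rational(-625, 78), Mul(-614, Rational(1, 170000))) = Add(Rational(-625, 78), Rational(-307, 85000)) = Rational(-26574473, 3315000) ≈ -8.0164)
Pow(Add(R, Function('b')(u)), 2) = Pow(Add(Rational(-26574473, 3315000), Add(-30, Pow(120, 2))), 2) = Pow(Add(Rational(-26574473, 3315000), Add(-30, 14400)), 2) = Pow(Add(Rational(-26574473, 3315000), 14370), 2) = Pow(Rational(47609975527, 3315000), 2) = Rational(2266709769681538927729, 10989225000000)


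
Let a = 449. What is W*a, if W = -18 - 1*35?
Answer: -23797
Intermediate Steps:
W = -53 (W = -18 - 35 = -53)
W*a = -53*449 = -23797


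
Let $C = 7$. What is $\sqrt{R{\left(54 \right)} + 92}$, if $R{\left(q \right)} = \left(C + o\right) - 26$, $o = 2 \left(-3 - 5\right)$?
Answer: $\sqrt{57} \approx 7.5498$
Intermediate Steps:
$o = -16$ ($o = 2 \left(-8\right) = -16$)
$R{\left(q \right)} = -35$ ($R{\left(q \right)} = \left(7 - 16\right) - 26 = -9 - 26 = -35$)
$\sqrt{R{\left(54 \right)} + 92} = \sqrt{-35 + 92} = \sqrt{57}$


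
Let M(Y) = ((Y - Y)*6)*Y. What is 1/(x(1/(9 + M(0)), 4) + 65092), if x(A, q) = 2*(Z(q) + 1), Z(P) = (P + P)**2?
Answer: 1/65222 ≈ 1.5332e-5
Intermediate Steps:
Z(P) = 4*P**2 (Z(P) = (2*P)**2 = 4*P**2)
M(Y) = 0 (M(Y) = (0*6)*Y = 0*Y = 0)
x(A, q) = 2 + 8*q**2 (x(A, q) = 2*(4*q**2 + 1) = 2*(1 + 4*q**2) = 2 + 8*q**2)
1/(x(1/(9 + M(0)), 4) + 65092) = 1/((2 + 8*4**2) + 65092) = 1/((2 + 8*16) + 65092) = 1/((2 + 128) + 65092) = 1/(130 + 65092) = 1/65222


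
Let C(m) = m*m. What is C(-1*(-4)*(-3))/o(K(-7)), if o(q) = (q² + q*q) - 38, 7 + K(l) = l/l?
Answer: 72/17 ≈ 4.2353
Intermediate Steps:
K(l) = -6 (K(l) = -7 + l/l = -7 + 1 = -6)
o(q) = -38 + 2*q² (o(q) = (q² + q²) - 38 = 2*q² - 38 = -38 + 2*q²)
C(m) = m²
C(-1*(-4)*(-3))/o(K(-7)) = (-1*(-4)*(-3))²/(-38 + 2*(-6)²) = (4*(-3))²/(-38 + 2*36) = (-12)²/(-38 + 72) = 144/34 = 144*(1/34) = 72/17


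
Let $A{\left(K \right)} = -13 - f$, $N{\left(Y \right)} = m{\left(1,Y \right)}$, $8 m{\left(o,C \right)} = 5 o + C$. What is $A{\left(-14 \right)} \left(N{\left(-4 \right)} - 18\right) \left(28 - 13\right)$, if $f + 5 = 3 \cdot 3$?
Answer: $\frac{36465}{8} \approx 4558.1$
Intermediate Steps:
$m{\left(o,C \right)} = \frac{C}{8} + \frac{5 o}{8}$ ($m{\left(o,C \right)} = \frac{5 o + C}{8} = \frac{C + 5 o}{8} = \frac{C}{8} + \frac{5 o}{8}$)
$f = 4$ ($f = -5 + 3 \cdot 3 = -5 + 9 = 4$)
$N{\left(Y \right)} = \frac{5}{8} + \frac{Y}{8}$ ($N{\left(Y \right)} = \frac{Y}{8} + \frac{5}{8} \cdot 1 = \frac{Y}{8} + \frac{5}{8} = \frac{5}{8} + \frac{Y}{8}$)
$A{\left(K \right)} = -17$ ($A{\left(K \right)} = -13 - 4 = -17$)
$A{\left(-14 \right)} \left(N{\left(-4 \right)} - 18\right) \left(28 - 13\right) = - 17 \left(\left(\frac{5}{8} + \frac{1}{8} \left(-4\right)\right) - 18\right) \left(28 - 13\right) = - 17 \left(\left(\frac{5}{8} - \frac{1}{2}\right) - 18\right) 15 = - 17 \left(\frac{1}{8} - 18\right) 15 = - 17 \left(\left(- \frac{143}{8}\right) 15\right) = \left(-17\right) \left(- \frac{2145}{8}\right) = \frac{36465}{8}$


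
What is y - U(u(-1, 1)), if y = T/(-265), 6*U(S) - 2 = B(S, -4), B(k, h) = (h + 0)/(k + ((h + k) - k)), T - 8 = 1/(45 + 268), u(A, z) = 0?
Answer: -17591/33178 ≈ -0.53020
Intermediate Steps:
T = 2505/313 (T = 8 + 1/(45 + 268) = 8 + 1/313 = 2505/313 ≈ 8.0032)
B(k, h) = h/(h + k) (B(k, h) = h/(k + h) = h/(h + k))
U(S) = ⅓ - 2/(3*(-4 + S)) (U(S) = ⅓ + (-4/(-4 + S))/6 = ⅓ - 2/(3*(-4 + S)))
y = -501/16589 (y = (2505/313)/(-265) = (2505/313)*(-1/265) = -501/16589 ≈ -0.030201)
y - U(u(-1, 1)) = -501/16589 - (-6 + 0)/(3*(-4 + 0)) = -501/16589 - (-6)/(3*(-4)) = -501/16589 - (-1)*(-6)/(3*4) = -501/16589 - 1*½ = -501/16589 - ½ = -17591/33178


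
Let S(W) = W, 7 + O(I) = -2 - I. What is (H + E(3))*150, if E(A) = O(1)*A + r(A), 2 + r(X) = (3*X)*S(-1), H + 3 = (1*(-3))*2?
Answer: -7500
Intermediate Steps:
O(I) = -9 - I (O(I) = -7 + (-2 - I) = -9 - I)
H = -9 (H = -3 + (1*(-3))*2 = -3 - 3*2 = -3 - 6 = -9)
r(X) = -2 - 3*X (r(X) = -2 + (3*X)*(-1) = -2 - 3*X)
E(A) = -2 - 13*A (E(A) = (-9 - 1*1)*A + (-2 - 3*A) = (-9 - 1)*A + (-2 - 3*A) = -10*A + (-2 - 3*A) = -2 - 13*A)
(H + E(3))*150 = (-9 + (-2 - 13*3))*150 = (-9 + (-2 - 39))*150 = (-9 - 41)*150 = -50*150 = -7500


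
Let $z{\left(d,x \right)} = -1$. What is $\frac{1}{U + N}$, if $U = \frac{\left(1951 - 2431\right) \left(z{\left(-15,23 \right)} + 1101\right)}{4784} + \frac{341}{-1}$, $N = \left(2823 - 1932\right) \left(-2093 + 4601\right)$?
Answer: $\frac{299}{668018813} \approx 4.4759 \cdot 10^{-7}$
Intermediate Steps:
$N = 2234628$ ($N = 891 \cdot 2508 = 2234628$)
$U = - \frac{134959}{299}$ ($U = \frac{\left(1951 - 2431\right) \left(-1 + 1101\right)}{4784} + \frac{341}{-1} = \left(-480\right) 1100 \cdot \frac{1}{4784} + 341 \left(-1\right) = \left(-528000\right) \frac{1}{4784} - 341 = - \frac{33000}{299} - 341 = - \frac{134959}{299} \approx -451.37$)
$\frac{1}{U + N} = \frac{1}{- \frac{134959}{299} + 2234628} = \frac{1}{\frac{668018813}{299}} = \frac{299}{668018813}$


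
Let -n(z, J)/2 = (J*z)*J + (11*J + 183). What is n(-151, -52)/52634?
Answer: 408693/26317 ≈ 15.530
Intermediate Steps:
n(z, J) = -366 - 22*J - 2*z*J² (n(z, J) = -2*((J*z)*J + (11*J + 183)) = -2*(z*J² + (183 + 11*J)) = -2*(183 + 11*J + z*J²) = -366 - 22*J - 2*z*J²)
n(-151, -52)/52634 = (-366 - 22*(-52) - 2*(-151)*(-52)²)/52634 = (-366 + 1144 - 2*(-151)*2704)*(1/52634) = (-366 + 1144 + 816608)*(1/52634) = 817386*(1/52634) = 408693/26317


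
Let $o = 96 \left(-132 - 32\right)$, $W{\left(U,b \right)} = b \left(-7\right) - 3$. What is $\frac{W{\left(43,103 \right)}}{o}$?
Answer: $\frac{181}{3936} \approx 0.045986$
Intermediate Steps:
$W{\left(U,b \right)} = -3 - 7 b$ ($W{\left(U,b \right)} = - 7 b - 3 = -3 - 7 b$)
$o = -15744$ ($o = 96 \left(-164\right) = -15744$)
$\frac{W{\left(43,103 \right)}}{o} = \frac{-3 - 721}{-15744} = \left(-3 - 721\right) \left(- \frac{1}{15744}\right) = \left(-724\right) \left(- \frac{1}{15744}\right) = \frac{181}{3936}$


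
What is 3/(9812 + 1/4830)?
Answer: 14490/47391961 ≈ 0.00030575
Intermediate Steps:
3/(9812 + 1/4830) = 3/(47391961/4830) = 3*(4830/47391961) = 14490/47391961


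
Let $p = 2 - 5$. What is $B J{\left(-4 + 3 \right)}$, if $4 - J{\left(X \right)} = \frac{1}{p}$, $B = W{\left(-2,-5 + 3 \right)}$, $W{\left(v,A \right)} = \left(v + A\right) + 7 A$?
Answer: $-78$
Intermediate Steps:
$W{\left(v,A \right)} = v + 8 A$ ($W{\left(v,A \right)} = \left(A + v\right) + 7 A = v + 8 A$)
$p = -3$
$B = -18$ ($B = -2 + 8 \left(-5 + 3\right) = -2 + 8 \left(-2\right) = -2 - 16 = -18$)
$J{\left(X \right)} = \frac{13}{3}$ ($J{\left(X \right)} = 4 - \frac{1}{-3} = 4 - - \frac{1}{3} = 4 + \frac{1}{3} = \frac{13}{3}$)
$B J{\left(-4 + 3 \right)} = \left(-18\right) \frac{13}{3} = -78$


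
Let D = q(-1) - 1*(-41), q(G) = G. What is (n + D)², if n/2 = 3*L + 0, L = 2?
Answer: 2704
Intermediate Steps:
D = 40 (D = -1 - 1*(-41) = -1 + 41 = 40)
n = 12 (n = 2*(3*2 + 0) = 2*(6 + 0) = 2*6 = 12)
(n + D)² = (12 + 40)² = 52² = 2704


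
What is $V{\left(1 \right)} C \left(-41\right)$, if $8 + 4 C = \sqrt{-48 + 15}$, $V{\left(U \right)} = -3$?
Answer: $-246 + \frac{123 i \sqrt{33}}{4} \approx -246.0 + 176.65 i$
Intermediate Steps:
$C = -2 + \frac{i \sqrt{33}}{4}$ ($C = -2 + \frac{\sqrt{-48 + 15}}{4} = -2 + \frac{\sqrt{-33}}{4} = -2 + \frac{i \sqrt{33}}{4} \approx -2.0 + 1.4361 i$)
$V{\left(1 \right)} C \left(-41\right) = - 3 \left(-2 + \frac{i \sqrt{33}}{4}\right) \left(-41\right) = \left(6 - \frac{3 i \sqrt{33}}{4}\right) \left(-41\right) = -246 + \frac{123 i \sqrt{33}}{4}$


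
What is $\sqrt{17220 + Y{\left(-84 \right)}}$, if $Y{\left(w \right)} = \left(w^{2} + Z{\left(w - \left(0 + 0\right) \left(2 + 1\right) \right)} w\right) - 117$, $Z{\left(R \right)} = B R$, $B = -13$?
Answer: $i \sqrt{67569} \approx 259.94 i$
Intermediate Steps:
$Z{\left(R \right)} = - 13 R$
$Y{\left(w \right)} = -117 - 12 w^{2}$ ($Y{\left(w \right)} = \left(w^{2} + - 13 \left(w - \left(0 + 0\right) \left(2 + 1\right)\right) w\right) - 117 = \left(w^{2} + - 13 \left(w - 0 \cdot 3\right) w\right) - 117 = \left(w^{2} + - 13 \left(w - 0\right) w\right) - 117 = \left(w^{2} + - 13 \left(w + 0\right) w\right) - 117 = \left(w^{2} + - 13 w w\right) - 117 = \left(w^{2} - 13 w^{2}\right) - 117 = - 12 w^{2} - 117 = -117 - 12 w^{2}$)
$\sqrt{17220 + Y{\left(-84 \right)}} = \sqrt{17220 - \left(117 + 12 \left(-84\right)^{2}\right)} = \sqrt{17220 - 84789} = \sqrt{-67569} = i \sqrt{67569}$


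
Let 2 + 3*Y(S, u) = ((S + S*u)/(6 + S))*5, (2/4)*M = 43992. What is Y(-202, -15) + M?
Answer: 615715/7 ≈ 87959.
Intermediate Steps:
M = 87984 (M = 2*43992 = 87984)
Y(S, u) = -⅔ + 5*(S + S*u)/(3*(6 + S)) (Y(S, u) = -⅔ + (((S + S*u)/(6 + S))*5)/3 = -⅔ + (5*(S + S*u)/(6 + S))/3 = -⅔ + 5*(S + S*u)/(3*(6 + S)))
Y(-202, -15) + M = (-4 - 202 + (5/3)*(-202)*(-15))/(6 - 202) + 87984 = (-4 - 202 + 5050)/(-196) + 87984 = -1/196*4844 + 87984 = -173/7 + 87984 = 615715/7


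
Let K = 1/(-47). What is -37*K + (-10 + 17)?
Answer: 366/47 ≈ 7.7872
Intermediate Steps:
K = -1/47 ≈ -0.021277
-37*K + (-10 + 17) = -37*(-1/47) + (-10 + 17) = 37/47 + 7 = 366/47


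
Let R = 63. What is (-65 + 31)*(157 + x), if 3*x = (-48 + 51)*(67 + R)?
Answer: -9758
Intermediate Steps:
x = 130 (x = ((-48 + 51)*(67 + 63))/3 = (3*130)/3 = (1/3)*390 = 130)
(-65 + 31)*(157 + x) = (-65 + 31)*(157 + 130) = -34*287 = -9758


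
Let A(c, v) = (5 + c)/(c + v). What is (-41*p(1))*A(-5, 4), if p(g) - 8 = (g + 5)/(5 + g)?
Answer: 0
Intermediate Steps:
A(c, v) = (5 + c)/(c + v)
p(g) = 9 (p(g) = 8 + (g + 5)/(5 + g) = 8 + (5 + g)/(5 + g) = 8 + 1 = 9)
(-41*p(1))*A(-5, 4) = (-41*9)*((5 - 5)/(-5 + 4)) = -369*0/(-1) = -(-369)*0 = -369*0 = 0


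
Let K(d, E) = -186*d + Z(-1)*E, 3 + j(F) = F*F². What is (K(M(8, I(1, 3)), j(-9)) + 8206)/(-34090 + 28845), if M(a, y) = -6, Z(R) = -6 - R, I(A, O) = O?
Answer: -12982/5245 ≈ -2.4751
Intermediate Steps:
j(F) = -3 + F³ (j(F) = -3 + F*F² = -3 + F³)
K(d, E) = -186*d - 5*E (K(d, E) = -186*d + (-6 - 1*(-1))*E = -186*d + (-6 + 1)*E = -186*d - 5*E)
(K(M(8, I(1, 3)), j(-9)) + 8206)/(-34090 + 28845) = ((-186*(-6) - 5*(-3 + (-9)³)) + 8206)/(-34090 + 28845) = ((1116 - 5*(-3 - 729)) + 8206)/(-5245) = ((1116 - 5*(-732)) + 8206)*(-1/5245) = ((1116 + 3660) + 8206)*(-1/5245) = (4776 + 8206)*(-1/5245) = 12982*(-1/5245) = -12982/5245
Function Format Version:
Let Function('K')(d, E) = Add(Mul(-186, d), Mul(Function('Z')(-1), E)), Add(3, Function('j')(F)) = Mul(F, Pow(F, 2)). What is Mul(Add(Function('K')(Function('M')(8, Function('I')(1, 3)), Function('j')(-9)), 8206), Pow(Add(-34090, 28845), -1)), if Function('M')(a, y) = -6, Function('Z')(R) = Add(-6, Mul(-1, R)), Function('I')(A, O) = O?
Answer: Rational(-12982, 5245) ≈ -2.4751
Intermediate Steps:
Function('j')(F) = Add(-3, Pow(F, 3)) (Function('j')(F) = Add(-3, Mul(F, Pow(F, 2))) = Add(-3, Pow(F, 3)))
Function('K')(d, E) = Add(Mul(-186, d), Mul(-5, E)) (Function('K')(d, E) = Add(Mul(-186, d), Mul(Add(-6, Mul(-1, -1)), E)) = Add(Mul(-186, d), Mul(Add(-6, 1), E)) = Add(Mul(-186, d), Mul(-5, E)))
Mul(Add(Function('K')(Function('M')(8, Function('I')(1, 3)), Function('j')(-9)), 8206), Pow(Add(-34090, 28845), -1)) = Mul(Add(Add(Mul(-186, -6), Mul(-5, Add(-3, Pow(-9, 3)))), 8206), Pow(Add(-34090, 28845), -1)) = Mul(Add(Add(1116, Mul(-5, Add(-3, -729))), 8206), Pow(-5245, -1)) = Mul(Add(Add(1116, Mul(-5, -732)), 8206), Rational(-1, 5245)) = Mul(Add(Add(1116, 3660), 8206), Rational(-1, 5245)) = Mul(Add(4776, 8206), Rational(-1, 5245)) = Mul(12982, Rational(-1, 5245)) = Rational(-12982, 5245)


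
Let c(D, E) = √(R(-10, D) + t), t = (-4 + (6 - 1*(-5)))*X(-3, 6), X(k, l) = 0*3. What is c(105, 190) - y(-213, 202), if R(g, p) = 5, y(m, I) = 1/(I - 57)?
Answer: -1/145 + √5 ≈ 2.2292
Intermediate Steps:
y(m, I) = 1/(-57 + I)
X(k, l) = 0
t = 0 (t = (-4 + (6 - 1*(-5)))*0 = (-4 + (6 + 5))*0 = (-4 + 11)*0 = 7*0 = 0)
c(D, E) = √5 (c(D, E) = √(5 + 0) = √5)
c(105, 190) - y(-213, 202) = √5 - 1/(-57 + 202) = √5 - 1/145 = -1/145 + √5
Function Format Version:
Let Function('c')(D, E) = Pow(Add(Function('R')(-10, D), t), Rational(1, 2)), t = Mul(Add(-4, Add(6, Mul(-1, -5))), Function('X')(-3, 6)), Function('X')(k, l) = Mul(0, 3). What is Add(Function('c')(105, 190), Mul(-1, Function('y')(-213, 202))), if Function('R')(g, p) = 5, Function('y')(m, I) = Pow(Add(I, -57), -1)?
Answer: Add(Rational(-1, 145), Pow(5, Rational(1, 2))) ≈ 2.2292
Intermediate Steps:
Function('y')(m, I) = Pow(Add(-57, I), -1)
Function('X')(k, l) = 0
t = 0 (t = Mul(Add(-4, Add(6, Mul(-1, -5))), 0) = Mul(Add(-4, Add(6, 5)), 0) = Mul(Add(-4, 11), 0) = Mul(7, 0) = 0)
Function('c')(D, E) = Pow(5, Rational(1, 2)) (Function('c')(D, E) = Pow(Add(5, 0), Rational(1, 2)) = Pow(5, Rational(1, 2)))
Add(Function('c')(105, 190), Mul(-1, Function('y')(-213, 202))) = Add(Pow(5, Rational(1, 2)), Mul(-1, Pow(Add(-57, 202), -1))) = Add(Pow(5, Rational(1, 2)), Mul(-1, Pow(145, -1))) = Add(Pow(5, Rational(1, 2)), Mul(-1, Rational(1, 145))) = Add(Pow(5, Rational(1, 2)), Rational(-1, 145)) = Add(Rational(-1, 145), Pow(5, Rational(1, 2)))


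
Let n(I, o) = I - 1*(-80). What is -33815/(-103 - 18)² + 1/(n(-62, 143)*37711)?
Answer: -22953539729/9938281518 ≈ -2.3096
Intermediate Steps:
n(I, o) = 80 + I (n(I, o) = I + 80 = 80 + I)
-33815/(-103 - 18)² + 1/(n(-62, 143)*37711) = -33815/(-103 - 18)² + 1/((80 - 62)*37711) = -33815/((-121)²) + (1/37711)/18 = -33815/14641 + (1/18)*(1/37711) = -33815*1/14641 + 1/678798 = -33815/14641 + 1/678798 = -22953539729/9938281518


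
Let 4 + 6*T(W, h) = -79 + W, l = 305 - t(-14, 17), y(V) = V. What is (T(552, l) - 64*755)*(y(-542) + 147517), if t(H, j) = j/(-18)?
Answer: -42542060725/6 ≈ -7.0903e+9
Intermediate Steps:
t(H, j) = -j/18 (t(H, j) = j*(-1/18) = -j/18)
l = 5507/18 (l = 305 - (-1)*17/18 = 305 - 1*(-17/18) = 305 + 17/18 = 5507/18 ≈ 305.94)
T(W, h) = -83/6 + W/6 (T(W, h) = -2/3 + (-79 + W)/6 = -2/3 + (-79/6 + W/6) = -83/6 + W/6)
(T(552, l) - 64*755)*(y(-542) + 147517) = ((-83/6 + (1/6)*552) - 64*755)*(-542 + 147517) = ((-83/6 + 92) - 48320)*146975 = (469/6 - 48320)*146975 = -289451/6*146975 = -42542060725/6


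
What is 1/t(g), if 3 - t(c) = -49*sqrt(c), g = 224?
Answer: -3/537815 + 196*sqrt(14)/537815 ≈ 0.0013580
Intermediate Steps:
t(c) = 3 + 49*sqrt(c) (t(c) = 3 - (-49)*sqrt(c) = 3 + 49*sqrt(c))
1/t(g) = 1/(3 + 49*sqrt(224)) = 1/(3 + 49*(4*sqrt(14))) = 1/(3 + 196*sqrt(14))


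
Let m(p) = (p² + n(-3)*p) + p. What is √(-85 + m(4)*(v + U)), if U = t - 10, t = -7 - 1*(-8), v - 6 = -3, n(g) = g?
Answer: I*√133 ≈ 11.533*I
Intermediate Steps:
v = 3 (v = 6 - 3 = 3)
t = 1 (t = -7 + 8 = 1)
m(p) = p² - 2*p (m(p) = (p² - 3*p) + p = p² - 2*p)
U = -9 (U = 1 - 10 = -9)
√(-85 + m(4)*(v + U)) = √(-85 + (4*(-2 + 4))*(3 - 9)) = √(-85 + (4*2)*(-6)) = √(-85 + 8*(-6)) = √(-85 - 48) = √(-133) = I*√133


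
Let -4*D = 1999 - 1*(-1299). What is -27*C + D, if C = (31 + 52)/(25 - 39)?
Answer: -4651/7 ≈ -664.43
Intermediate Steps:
D = -1649/2 (D = -(1999 - 1*(-1299))/4 = -(1999 + 1299)/4 = -¼*3298 = -1649/2 ≈ -824.50)
C = -83/14 (C = 83/(-14) = 83*(-1/14) = -83/14 ≈ -5.9286)
-27*C + D = -27*(-83/14) - 1649/2 = 2241/14 - 1649/2 = -4651/7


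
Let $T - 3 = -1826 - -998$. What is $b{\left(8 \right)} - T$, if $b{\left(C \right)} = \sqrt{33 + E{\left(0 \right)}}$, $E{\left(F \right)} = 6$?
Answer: $825 + \sqrt{39} \approx 831.25$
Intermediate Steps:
$T = -825$ ($T = 3 - 828 = -825$)
$b{\left(C \right)} = \sqrt{39}$ ($b{\left(C \right)} = \sqrt{33 + 6} = \sqrt{39}$)
$b{\left(8 \right)} - T = \sqrt{39} - -825 = \sqrt{39} + 825 = 825 + \sqrt{39}$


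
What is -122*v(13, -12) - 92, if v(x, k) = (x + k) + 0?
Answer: -214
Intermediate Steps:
v(x, k) = k + x (v(x, k) = (k + x) + 0 = k + x)
-122*v(13, -12) - 92 = -122*(-12 + 13) - 92 = -122*1 - 92 = -122 - 92 = -214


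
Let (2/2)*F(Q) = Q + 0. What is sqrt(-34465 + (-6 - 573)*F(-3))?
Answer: 2*I*sqrt(8182) ≈ 180.91*I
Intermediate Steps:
F(Q) = Q (F(Q) = Q + 0 = Q)
sqrt(-34465 + (-6 - 573)*F(-3)) = sqrt(-34465 + (-6 - 573)*(-3)) = sqrt(-34465 - 579*(-3)) = sqrt(-34465 + 1737) = sqrt(-32728) = 2*I*sqrt(8182)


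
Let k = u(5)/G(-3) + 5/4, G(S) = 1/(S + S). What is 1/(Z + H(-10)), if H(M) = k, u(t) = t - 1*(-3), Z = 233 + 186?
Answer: 4/1489 ≈ 0.0026864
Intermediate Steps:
Z = 419
u(t) = 3 + t (u(t) = t + 3 = 3 + t)
G(S) = 1/(2*S)
k = -187/4 (k = (3 + 5)/(((½)/(-3))) + 5/4 = 8/(((½)*(-⅓))) + 5*(¼) = 8/(-⅙) + 5/4 = 8*(-6) + 5/4 = -48 + 5/4 = -187/4 ≈ -46.750)
H(M) = -187/4
1/(Z + H(-10)) = 1/(419 - 187/4) = 1/(1489/4) = 4/1489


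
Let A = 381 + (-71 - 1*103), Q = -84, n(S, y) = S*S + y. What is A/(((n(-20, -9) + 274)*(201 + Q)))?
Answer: 23/8645 ≈ 0.0026605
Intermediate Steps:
n(S, y) = y + S² (n(S, y) = S² + y = y + S²)
A = 207 (A = 381 + (-71 - 103) = 381 - 174 = 207)
A/(((n(-20, -9) + 274)*(201 + Q))) = 207/((((-9 + (-20)²) + 274)*(201 - 84))) = 207/((((-9 + 400) + 274)*117)) = 207/(((391 + 274)*117)) = 207/((665*117)) = 207/77805 = 207*(1/77805) = 23/8645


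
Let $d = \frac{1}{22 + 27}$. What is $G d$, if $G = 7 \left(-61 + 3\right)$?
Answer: $- \frac{58}{7} \approx -8.2857$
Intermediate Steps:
$G = -406$ ($G = 7 \left(-58\right) = -406$)
$d = \frac{1}{49} \approx 0.020408$
$G d = \left(-406\right) \frac{1}{49} = - \frac{58}{7}$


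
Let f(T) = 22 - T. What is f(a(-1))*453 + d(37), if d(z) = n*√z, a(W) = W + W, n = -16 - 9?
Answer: 10872 - 25*√37 ≈ 10720.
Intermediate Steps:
n = -25
a(W) = 2*W
d(z) = -25*√z
f(a(-1))*453 + d(37) = (22 - 2*(-1))*453 - 25*√37 = (22 - 1*(-2))*453 - 25*√37 = (22 + 2)*453 - 25*√37 = 24*453 - 25*√37 = 10872 - 25*√37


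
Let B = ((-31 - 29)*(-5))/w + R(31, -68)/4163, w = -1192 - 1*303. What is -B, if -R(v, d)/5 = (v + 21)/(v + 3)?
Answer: 186310/920023 ≈ 0.20251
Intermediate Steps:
w = -1495 (w = -1192 - 303 = -1495)
R(v, d) = -5*(21 + v)/(3 + v) (R(v, d) = -5*(v + 21)/(v + 3) = -5*(21 + v)/(3 + v))
B = -186310/920023 (B = ((-31 - 29)*(-5))/(-1495) + (5*(-21 - 1*31)/(3 + 31))/4163 = -60*(-5)*(-1/1495) + (5*(-21 - 31)/34)*(1/4163) = 300*(-1/1495) + (5*(1/34)*(-52))*(1/4163) = -60/299 - 130/17*1/4163 = -60/299 - 130/70771 = -186310/920023 ≈ -0.20251)
-B = -1*(-186310/920023) = 186310/920023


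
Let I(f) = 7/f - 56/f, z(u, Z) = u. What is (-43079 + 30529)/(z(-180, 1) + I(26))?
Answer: 326300/4729 ≈ 69.000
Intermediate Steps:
I(f) = -49/f
(-43079 + 30529)/(z(-180, 1) + I(26)) = (-43079 + 30529)/(-180 - 49/26) = -12550/(-180 - 49*1/26) = -12550/(-180 - 49/26) = -12550/(-4729/26) = -12550*(-26/4729) = 326300/4729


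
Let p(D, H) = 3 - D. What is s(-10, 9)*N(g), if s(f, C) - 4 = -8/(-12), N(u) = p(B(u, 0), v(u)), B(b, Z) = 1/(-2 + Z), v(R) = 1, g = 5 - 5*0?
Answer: 49/3 ≈ 16.333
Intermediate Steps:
g = 5 (g = 5 + 0 = 5)
N(u) = 7/2 (N(u) = 3 - 1/(-2 + 0) = 3 - 1/(-2) = 3 - 1*(-½) = 3 + ½ = 7/2)
s(f, C) = 14/3 (s(f, C) = 4 - 8/(-12) = 4 - 8*(-1/12) = 4 + ⅔ = 14/3)
s(-10, 9)*N(g) = (14/3)*(7/2) = 49/3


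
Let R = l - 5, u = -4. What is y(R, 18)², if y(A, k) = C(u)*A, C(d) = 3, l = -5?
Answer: 900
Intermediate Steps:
R = -10 (R = -5 - 5 = -10)
y(A, k) = 3*A
y(R, 18)² = (3*(-10))² = (-30)² = 900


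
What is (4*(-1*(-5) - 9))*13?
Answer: -208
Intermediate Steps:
(4*(-1*(-5) - 9))*13 = (4*(5 - 9))*13 = (4*(-4))*13 = -16*13 = -208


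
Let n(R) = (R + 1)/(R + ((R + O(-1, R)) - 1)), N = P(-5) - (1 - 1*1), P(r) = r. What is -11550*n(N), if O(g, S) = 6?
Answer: -9240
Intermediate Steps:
N = -5 (N = -5 - (1 - 1*1) = -5 - (1 - 1) = -5 - 1*0 = -5 + 0 = -5)
n(R) = (1 + R)/(5 + 2*R) (n(R) = (R + 1)/(R + ((R + 6) - 1)) = (1 + R)/(R + ((6 + R) - 1)) = (1 + R)/(R + (5 + R)) = (1 + R)/(5 + 2*R))
-11550*n(N) = -11550*(1 - 5)/(5 + 2*(-5)) = -11550*(-4)/(5 - 10) = -11550*(-4)/(-5) = -(-2310)*(-4) = -11550*⅘ = -9240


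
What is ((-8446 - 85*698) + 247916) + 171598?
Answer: 351738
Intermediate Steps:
((-8446 - 85*698) + 247916) + 171598 = ((-8446 - 1*59330) + 247916) + 171598 = ((-8446 - 59330) + 247916) + 171598 = (-67776 + 247916) + 171598 = 180140 + 171598 = 351738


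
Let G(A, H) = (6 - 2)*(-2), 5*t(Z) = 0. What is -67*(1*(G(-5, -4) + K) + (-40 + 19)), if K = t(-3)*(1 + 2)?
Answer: 1943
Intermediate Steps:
t(Z) = 0 (t(Z) = (1/5)*0 = 0)
G(A, H) = -8 (G(A, H) = 4*(-2) = -8)
K = 0 (K = 0*(1 + 2) = 0*3 = 0)
-67*(1*(G(-5, -4) + K) + (-40 + 19)) = -67*(1*(-8 + 0) + (-40 + 19)) = -67*(1*(-8) - 21) = -67*(-8 - 21) = -67*(-29) = 1943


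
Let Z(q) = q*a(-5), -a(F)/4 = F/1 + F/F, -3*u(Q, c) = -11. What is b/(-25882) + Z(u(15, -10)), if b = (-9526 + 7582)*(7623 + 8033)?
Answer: 47930512/38823 ≈ 1234.6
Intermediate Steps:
u(Q, c) = 11/3 (u(Q, c) = -⅓*(-11) = 11/3)
a(F) = -4 - 4*F (a(F) = -4*(F/1 + F/F) = -4*(F*1 + 1) = -4*(F + 1) = -4*(1 + F) = -4 - 4*F)
b = -30435264 (b = -1944*15656 = -30435264)
Z(q) = 16*q (Z(q) = q*(-4 - 4*(-5)) = q*(-4 + 20) = q*16 = 16*q)
b/(-25882) + Z(u(15, -10)) = -30435264/(-25882) + 16*(11/3) = -30435264*(-1/25882) + 176/3 = 15217632/12941 + 176/3 = 47930512/38823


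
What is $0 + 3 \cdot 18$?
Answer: $54$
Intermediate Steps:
$0 + 3 \cdot 18 = 0 + 54 = 54$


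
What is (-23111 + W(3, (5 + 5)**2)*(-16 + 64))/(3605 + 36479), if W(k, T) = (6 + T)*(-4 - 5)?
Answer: -68903/40084 ≈ -1.7190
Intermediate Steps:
W(k, T) = -54 - 9*T (W(k, T) = (6 + T)*(-9) = -54 - 9*T)
(-23111 + W(3, (5 + 5)**2)*(-16 + 64))/(3605 + 36479) = (-23111 + (-54 - 9*(5 + 5)**2)*(-16 + 64))/(3605 + 36479) = (-23111 + (-54 - 9*10**2)*48)/40084 = (-23111 + (-54 - 9*100)*48)*(1/40084) = (-23111 + (-54 - 900)*48)*(1/40084) = (-23111 - 954*48)*(1/40084) = (-23111 - 45792)*(1/40084) = -68903*1/40084 = -68903/40084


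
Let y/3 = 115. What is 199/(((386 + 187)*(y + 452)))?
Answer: 199/456681 ≈ 0.00043575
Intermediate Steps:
y = 345 (y = 3*115 = 345)
199/(((386 + 187)*(y + 452))) = 199/(((386 + 187)*(345 + 452))) = 199/((573*797)) = 199/456681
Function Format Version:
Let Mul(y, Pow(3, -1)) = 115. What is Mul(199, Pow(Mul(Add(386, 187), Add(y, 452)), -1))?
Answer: Rational(199, 456681) ≈ 0.00043575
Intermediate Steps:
y = 345 (y = Mul(3, 115) = 345)
Mul(199, Pow(Mul(Add(386, 187), Add(y, 452)), -1)) = Mul(199, Pow(Mul(Add(386, 187), Add(345, 452)), -1)) = Mul(199, Pow(Mul(573, 797), -1)) = Mul(199, Pow(456681, -1)) = Mul(199, Rational(1, 456681)) = Rational(199, 456681)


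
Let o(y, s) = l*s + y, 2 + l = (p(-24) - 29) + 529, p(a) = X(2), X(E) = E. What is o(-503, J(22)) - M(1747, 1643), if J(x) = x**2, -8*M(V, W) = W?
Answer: 1933619/8 ≈ 2.4170e+5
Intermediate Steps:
p(a) = 2
M(V, W) = -W/8
l = 500 (l = -2 + ((2 - 29) + 529) = -2 + (-27 + 529) = -2 + 502 = 500)
o(y, s) = y + 500*s (o(y, s) = 500*s + y = y + 500*s)
o(-503, J(22)) - M(1747, 1643) = (-503 + 500*22**2) - (-1)*1643/8 = (-503 + 500*484) - 1*(-1643/8) = (-503 + 242000) + 1643/8 = 241497 + 1643/8 = 1933619/8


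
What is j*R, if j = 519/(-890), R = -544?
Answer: 141168/445 ≈ 317.23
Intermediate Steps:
j = -519/890 (j = 519*(-1/890) = -519/890 ≈ -0.58315)
j*R = -519/890*(-544) = 141168/445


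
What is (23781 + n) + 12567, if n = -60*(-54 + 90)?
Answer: 34188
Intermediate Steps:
n = -2160 (n = -60*36 = -2160)
(23781 + n) + 12567 = (23781 - 2160) + 12567 = 21621 + 12567 = 34188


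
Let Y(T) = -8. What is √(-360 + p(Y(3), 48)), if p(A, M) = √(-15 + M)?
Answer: √(-360 + √33) ≈ 18.822*I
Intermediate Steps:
√(-360 + p(Y(3), 48)) = √(-360 + √(-15 + 48)) = √(-360 + √33)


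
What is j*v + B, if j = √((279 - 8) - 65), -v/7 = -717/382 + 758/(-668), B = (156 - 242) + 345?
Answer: 259 + 672448*√206/31897 ≈ 561.58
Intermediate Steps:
B = 259 (B = -86 + 345 = 259)
v = 672448/31897 (v = -7*(-717/382 + 758/(-668)) = -7*(-717*1/382 + 758*(-1/668)) = -7*(-717/382 - 379/334) = -7*(-96064/31897) = 672448/31897 ≈ 21.082)
j = √206 (j = √(271 - 65) = √206 ≈ 14.353)
j*v + B = √206*(672448/31897) + 259 = 672448*√206/31897 + 259 = 259 + 672448*√206/31897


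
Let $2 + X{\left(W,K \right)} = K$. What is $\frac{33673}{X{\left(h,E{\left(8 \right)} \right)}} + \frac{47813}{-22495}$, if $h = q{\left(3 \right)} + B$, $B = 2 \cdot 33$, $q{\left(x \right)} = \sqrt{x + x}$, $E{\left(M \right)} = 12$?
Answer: $\frac{151399201}{44990} \approx 3365.2$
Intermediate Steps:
$q{\left(x \right)} = \sqrt{2} \sqrt{x}$ ($q{\left(x \right)} = \sqrt{2 x} = \sqrt{2} \sqrt{x}$)
$B = 66$
$h = 66 + \sqrt{6}$ ($h = \sqrt{2} \sqrt{3} + 66 = \sqrt{6} + 66 = 66 + \sqrt{6} \approx 68.449$)
$X{\left(W,K \right)} = -2 + K$
$\frac{33673}{X{\left(h,E{\left(8 \right)} \right)}} + \frac{47813}{-22495} = \frac{33673}{-2 + 12} + \frac{47813}{-22495} = \frac{33673}{10} + 47813 \left(- \frac{1}{22495}\right) = 33673 \cdot \frac{1}{10} - \frac{47813}{22495} = \frac{33673}{10} - \frac{47813}{22495} = \frac{151399201}{44990}$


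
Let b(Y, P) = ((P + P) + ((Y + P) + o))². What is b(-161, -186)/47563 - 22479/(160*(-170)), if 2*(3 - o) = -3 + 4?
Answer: 15032893877/1293713600 ≈ 11.620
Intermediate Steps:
o = 5/2 (o = 3 - (-3 + 4)/2 = 3 - ½*1 = 3 - ½ = 5/2 ≈ 2.5000)
b(Y, P) = (5/2 + Y + 3*P)² (b(Y, P) = ((P + P) + ((Y + P) + 5/2))² = (2*P + ((P + Y) + 5/2))² = (2*P + (5/2 + P + Y))² = (5/2 + Y + 3*P)²)
b(-161, -186)/47563 - 22479/(160*(-170)) = ((5 + 2*(-161) + 6*(-186))²/4)/47563 - 22479/(160*(-170)) = ((5 - 322 - 1116)²/4)*(1/47563) - 22479/(-27200) = ((¼)*(-1433)²)*(1/47563) - 22479*(-1/27200) = ((¼)*2053489)*(1/47563) + 22479/27200 = (2053489/4)*(1/47563) + 22479/27200 = 2053489/190252 + 22479/27200 = 15032893877/1293713600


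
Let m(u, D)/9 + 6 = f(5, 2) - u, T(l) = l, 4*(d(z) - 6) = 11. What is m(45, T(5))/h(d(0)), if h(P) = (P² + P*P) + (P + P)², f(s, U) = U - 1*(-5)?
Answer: -1056/1225 ≈ -0.86204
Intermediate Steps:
d(z) = 35/4 (d(z) = 6 + (¼)*11 = 6 + 11/4 = 35/4)
f(s, U) = 5 + U (f(s, U) = U + 5 = 5 + U)
h(P) = 6*P² (h(P) = (P² + P²) + (2*P)² = 2*P² + 4*P² = 6*P²)
m(u, D) = 9 - 9*u (m(u, D) = -54 + 9*((5 + 2) - u) = -54 + 9*(7 - u) = -54 + (63 - 9*u) = 9 - 9*u)
m(45, T(5))/h(d(0)) = (9 - 9*45)/((6*(35/4)²)) = (9 - 405)/((6*(1225/16))) = -396/3675/8 = -396*8/3675 = -1056/1225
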